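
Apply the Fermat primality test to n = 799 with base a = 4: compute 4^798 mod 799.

747

4^1 ≡ 4 (mod 799)
4^2 ≡ 4^2 = 16 ≡ 16 (mod 799)
4^4 ≡ 16^2 = 256 ≡ 256 (mod 799)
4^8 ≡ 256^2 = 65536 ≡ 18 (mod 799)
4^16 ≡ 18^2 = 324 ≡ 324 (mod 799)
4^32 ≡ 324^2 = 104976 ≡ 307 (mod 799)
4^64 ≡ 307^2 = 94249 ≡ 766 (mod 799)
4^128 ≡ 766^2 = 586756 ≡ 290 (mod 799)
4^256 ≡ 290^2 = 84100 ≡ 205 (mod 799)
4^512 ≡ 205^2 = 42025 ≡ 477 (mod 799)
798 = 512 + 256 + 16 + 8 + 4 + 2 in binary powers of 2.
So 4^798 ≡ 477 · 205 · 324 · 18 · 256 · 16 ≡ 747 (mod 799).
Since 747 ≠ 1, base 4 is a Fermat witness: 799 is composite.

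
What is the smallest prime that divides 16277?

41

16277 is odd.
Digit sum 23, not divisible by 3.
Ends in 7: not divisible by 5.
7: 16277 = 7·2325 + 2
11: 16277 = 11·1479 + 8
13: 16277 = 13·1252 + 1
17: 16277 = 17·957 + 8
19: 16277 = 19·856 + 13
23: 16277 = 23·707 + 16
29: 16277 = 29·561 + 8
31: 16277 = 31·525 + 2
37: 16277 = 37·439 + 34
41: 16277 = 41·397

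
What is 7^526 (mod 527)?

348

7^1 ≡ 7 (mod 527)
7^2 ≡ 7^2 = 49 ≡ 49 (mod 527)
7^4 ≡ 49^2 = 2401 ≡ 293 (mod 527)
7^8 ≡ 293^2 = 85849 ≡ 475 (mod 527)
7^16 ≡ 475^2 = 225625 ≡ 69 (mod 527)
7^32 ≡ 69^2 = 4761 ≡ 18 (mod 527)
7^64 ≡ 18^2 = 324 ≡ 324 (mod 527)
7^128 ≡ 324^2 = 104976 ≡ 103 (mod 527)
7^256 ≡ 103^2 = 10609 ≡ 69 (mod 527)
7^512 ≡ 69^2 = 4761 ≡ 18 (mod 527)
526 = 512 + 8 + 4 + 2 in binary powers of 2.
So 7^526 ≡ 18 · 475 · 293 · 49 ≡ 348 (mod 527).
Since 348 ≠ 1, base 7 is a Fermat witness: 527 is composite.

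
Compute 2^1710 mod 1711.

2^1 ≡ 2 (mod 1711)
2^2 ≡ 2^2 = 4 ≡ 4 (mod 1711)
2^4 ≡ 4^2 = 16 ≡ 16 (mod 1711)
2^8 ≡ 16^2 = 256 ≡ 256 (mod 1711)
2^16 ≡ 256^2 = 65536 ≡ 518 (mod 1711)
2^32 ≡ 518^2 = 268324 ≡ 1408 (mod 1711)
2^64 ≡ 1408^2 = 1982464 ≡ 1126 (mod 1711)
2^128 ≡ 1126^2 = 1267876 ≡ 25 (mod 1711)
2^256 ≡ 25^2 = 625 ≡ 625 (mod 1711)
2^512 ≡ 625^2 = 390625 ≡ 517 (mod 1711)
2^1024 ≡ 517^2 = 267289 ≡ 373 (mod 1711)
1710 = 1024 + 512 + 128 + 32 + 8 + 4 + 2 in binary powers of 2.
So 2^1710 ≡ 373 · 517 · 25 · 1408 · 256 · 16 · 4 ≡ 265 (mod 1711).
Since 265 ≠ 1, base 2 is a Fermat witness: 1711 is composite.

265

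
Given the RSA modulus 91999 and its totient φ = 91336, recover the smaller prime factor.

197

φ(n) = (p−1)(q−1) = n − (p+q) + 1, so p + q = 91999 − 91336 + 1 = 664.
p and q are the roots of t² − 664t + 91999 = 0.
Discriminant: 664² − 4·91999 = 440896 − 367996 = 72900; √72900 = 270.
q = (664 − 270)/2 = 197, p = (664 + 270)/2 = 467.
Check: 197 · 467 = 91999.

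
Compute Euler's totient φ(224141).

Factor: 224141 = 29 · 59 · 131.
φ(224141) = (29−1) · (59−1) · (131−1) = 28 · 58 · 130 = 211120.

211120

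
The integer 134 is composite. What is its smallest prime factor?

2

134 is even: 2 divides it.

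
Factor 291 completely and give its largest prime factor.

291 = 3 · 97
97 is prime.
So 291 = 3 · 97; the largest prime factor is 97.

97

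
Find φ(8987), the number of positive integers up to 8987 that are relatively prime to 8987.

7560

Factor: 8987 = 11 · 19 · 43.
φ(8987) = (11−1) · (19−1) · (43−1) = 10 · 18 · 42 = 7560.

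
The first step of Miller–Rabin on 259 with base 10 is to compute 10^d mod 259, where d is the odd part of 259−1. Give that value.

259 − 1 = 258 = 2^1 · 129, so d = 129.
10^1 ≡ 10 (mod 259)
10^2 ≡ 10^2 = 100 ≡ 100 (mod 259)
10^4 ≡ 100^2 = 10000 ≡ 158 (mod 259)
10^8 ≡ 158^2 = 24964 ≡ 100 (mod 259)
10^16 ≡ 100^2 = 10000 ≡ 158 (mod 259)
10^32 ≡ 158^2 = 24964 ≡ 100 (mod 259)
10^64 ≡ 100^2 = 10000 ≡ 158 (mod 259)
10^128 ≡ 158^2 = 24964 ≡ 100 (mod 259)
129 = 128 + 1 in binary powers of 2.
So 10^129 ≡ 100 · 10 ≡ 223 (mod 259).
Squaring chain: 223; never reaches −1, so base 10 is a Miller–Rabin witness that 259 is composite.

223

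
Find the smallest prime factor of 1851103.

1851103 is odd.
Digit sum 19, not divisible by 3.
Ends in 3: not divisible by 5.
7: 1851103 = 7·264443 + 2
11: 1851103 = 11·168282 + 1
13: 1851103 = 13·142392 + 7
17: 1851103 = 17·108888 + 7
19: 1851103 = 19·97426 + 9
23: 1851103 = 23·80482 + 17
29: 1851103 = 29·63831 + 4
31: 1851103 = 31·59713

31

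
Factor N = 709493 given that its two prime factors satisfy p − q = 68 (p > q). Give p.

Since p = q + 68, we have 709493 = q(q + 68), so q² + 68q − 709493 = 0.
Discriminant: 68² + 4·709493 = 4624 + 2837972 = 2842596; √2842596 = 1686.
q = (−68 + 1686)/2 = 809, and p = q + 68 = 877.
Check: 809 · 877 = 709493.

877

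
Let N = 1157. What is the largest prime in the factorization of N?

89

1157 = 13 · 89
89 is prime.
So 1157 = 13 · 89; the largest prime factor is 89.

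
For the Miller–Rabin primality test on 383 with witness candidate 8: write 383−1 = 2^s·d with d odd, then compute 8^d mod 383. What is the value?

1

383 − 1 = 382 = 2^1 · 191, so d = 191.
8^1 ≡ 8 (mod 383)
8^2 ≡ 8^2 = 64 ≡ 64 (mod 383)
8^4 ≡ 64^2 = 4096 ≡ 266 (mod 383)
8^8 ≡ 266^2 = 70756 ≡ 284 (mod 383)
8^16 ≡ 284^2 = 80656 ≡ 226 (mod 383)
8^32 ≡ 226^2 = 51076 ≡ 137 (mod 383)
8^64 ≡ 137^2 = 18769 ≡ 2 (mod 383)
8^128 ≡ 2^2 = 4 ≡ 4 (mod 383)
191 = 128 + 32 + 16 + 8 + 4 + 2 + 1 in binary powers of 2.
So 8^191 ≡ 4 · 137 · 226 · 284 · 266 · 64 · 8 ≡ 1 (mod 383).
Since 8^d ≡ 1 (mod 383), base 8 does not prove 383 composite.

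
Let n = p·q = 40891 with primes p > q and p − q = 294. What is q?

103

Since p = q + 294, we have 40891 = q(q + 294), so q² + 294q − 40891 = 0.
Discriminant: 294² + 4·40891 = 86436 + 163564 = 250000; √250000 = 500.
q = (−294 + 500)/2 = 103, and p = q + 294 = 397.
Check: 103 · 397 = 40891.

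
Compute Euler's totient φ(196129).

181056

Factor: 196129 = 17 · 83 · 139.
φ(196129) = (17−1) · (83−1) · (139−1) = 16 · 82 · 138 = 181056.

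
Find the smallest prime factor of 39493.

39493 is odd.
Digit sum 28, not divisible by 3.
Ends in 3: not divisible by 5.
7: 39493 = 7·5641 + 6
11: 39493 = 11·3590 + 3
13: 39493 = 13·3037 + 12
17: 39493 = 17·2323 + 2
19: 39493 = 19·2078 + 11
23: 39493 = 23·1717 + 2
29: 39493 = 29·1361 + 24
31: 39493 = 31·1273 + 30
37: 39493 = 37·1067 + 14
41: 39493 = 41·963 + 10
43: 39493 = 43·918 + 19
47: 39493 = 47·840 + 13
53: 39493 = 53·745 + 8
59: 39493 = 59·669 + 22
61: 39493 = 61·647 + 26
67: 39493 = 67·589 + 30
71: 39493 = 71·556 + 17
73: 39493 = 73·541

73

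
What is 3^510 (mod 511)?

3^1 ≡ 3 (mod 511)
3^2 ≡ 3^2 = 9 ≡ 9 (mod 511)
3^4 ≡ 9^2 = 81 ≡ 81 (mod 511)
3^8 ≡ 81^2 = 6561 ≡ 429 (mod 511)
3^16 ≡ 429^2 = 184041 ≡ 81 (mod 511)
3^32 ≡ 81^2 = 6561 ≡ 429 (mod 511)
3^64 ≡ 429^2 = 184041 ≡ 81 (mod 511)
3^128 ≡ 81^2 = 6561 ≡ 429 (mod 511)
3^256 ≡ 429^2 = 184041 ≡ 81 (mod 511)
510 = 256 + 128 + 64 + 32 + 16 + 8 + 4 + 2 in binary powers of 2.
So 3^510 ≡ 81 · 429 · 81 · 429 · 81 · 429 · 81 · 9 ≡ 218 (mod 511).
Since 218 ≠ 1, base 3 is a Fermat witness: 511 is composite.

218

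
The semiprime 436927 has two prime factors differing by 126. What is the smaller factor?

601

Since p = q + 126, we have 436927 = q(q + 126), so q² + 126q − 436927 = 0.
Discriminant: 126² + 4·436927 = 15876 + 1747708 = 1763584; √1763584 = 1328.
q = (−126 + 1328)/2 = 601, and p = q + 126 = 727.
Check: 601 · 727 = 436927.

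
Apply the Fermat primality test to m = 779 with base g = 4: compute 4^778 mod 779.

674

4^1 ≡ 4 (mod 779)
4^2 ≡ 4^2 = 16 ≡ 16 (mod 779)
4^4 ≡ 16^2 = 256 ≡ 256 (mod 779)
4^8 ≡ 256^2 = 65536 ≡ 100 (mod 779)
4^16 ≡ 100^2 = 10000 ≡ 652 (mod 779)
4^32 ≡ 652^2 = 425104 ≡ 549 (mod 779)
4^64 ≡ 549^2 = 301401 ≡ 707 (mod 779)
4^128 ≡ 707^2 = 499849 ≡ 510 (mod 779)
4^256 ≡ 510^2 = 260100 ≡ 693 (mod 779)
4^512 ≡ 693^2 = 480249 ≡ 385 (mod 779)
778 = 512 + 256 + 8 + 2 in binary powers of 2.
So 4^778 ≡ 385 · 693 · 100 · 16 ≡ 674 (mod 779).
Since 674 ≠ 1, base 4 is a Fermat witness: 779 is composite.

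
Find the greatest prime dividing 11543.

97

11543 = 7 · 1649
1649 = 17 · 97
97 is prime.
So 11543 = 7 · 17 · 97; the largest prime factor is 97.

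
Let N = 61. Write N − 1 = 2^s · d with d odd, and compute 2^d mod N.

11

61 − 1 = 60 = 2^2 · 15, so d = 15.
2^1 ≡ 2 (mod 61)
2^2 ≡ 2^2 = 4 ≡ 4 (mod 61)
2^4 ≡ 4^2 = 16 ≡ 16 (mod 61)
2^8 ≡ 16^2 = 256 ≡ 12 (mod 61)
15 = 8 + 4 + 2 + 1 in binary powers of 2.
So 2^15 ≡ 12 · 16 · 4 · 2 ≡ 11 (mod 61).
Squaring chain: 11 → 60; reaches −1, so base 2 does not prove 61 composite.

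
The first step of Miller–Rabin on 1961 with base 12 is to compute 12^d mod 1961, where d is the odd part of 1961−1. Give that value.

1961 − 1 = 1960 = 2^3 · 245, so d = 245.
12^1 ≡ 12 (mod 1961)
12^2 ≡ 12^2 = 144 ≡ 144 (mod 1961)
12^4 ≡ 144^2 = 20736 ≡ 1126 (mod 1961)
12^8 ≡ 1126^2 = 1267876 ≡ 1070 (mod 1961)
12^16 ≡ 1070^2 = 1144900 ≡ 1637 (mod 1961)
12^32 ≡ 1637^2 = 2679769 ≡ 1043 (mod 1961)
12^64 ≡ 1043^2 = 1087849 ≡ 1455 (mod 1961)
12^128 ≡ 1455^2 = 2117025 ≡ 1106 (mod 1961)
245 = 128 + 64 + 32 + 16 + 4 + 1 in binary powers of 2.
So 12^245 ≡ 1106 · 1455 · 1043 · 1637 · 1126 · 12 ≡ 1217 (mod 1961).
Squaring chain: 1217 → 534 → 811; never reaches −1, so base 12 is a Miller–Rabin witness that 1961 is composite.

1217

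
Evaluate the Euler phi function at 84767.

Factor: 84767 = 29 · 37 · 79.
φ(84767) = (29−1) · (37−1) · (79−1) = 28 · 36 · 78 = 78624.

78624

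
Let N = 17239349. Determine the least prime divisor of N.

17239349 is odd.
Digit sum 38, not divisible by 3.
Ends in 9: not divisible by 5.
7: 17239349 = 7·2462764 + 1
11: 17239349 = 11·1567213 + 6
13: 17239349 = 13·1326103 + 10
17: 17239349 = 17·1014079 + 6
19: 17239349 = 19·907334 + 3
23: 17239349 = 23·749536 + 21
29: 17239349 = 29·594460 + 9
31: 17239349 = 31·556108 + 1
37: 17239349 = 37·465928 + 13
41: 17239349 = 41·420471 + 38
43: 17239349 = 43·400915 + 4
47: 17239349 = 47·366794 + 31
53: 17239349 = 53·325270 + 39
59: 17239349 = 59·292192 + 21
61: 17239349 = 61·282612 + 17
67: 17239349 = 67·257303 + 48
71: 17239349 = 71·242807 + 52
73: 17239349 = 73·236155 + 34
79: 17239349 = 79·218219 + 48
83: 17239349 = 83·207703

83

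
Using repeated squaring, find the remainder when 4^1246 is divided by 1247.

1

4^1 ≡ 4 (mod 1247)
4^2 ≡ 4^2 = 16 ≡ 16 (mod 1247)
4^4 ≡ 16^2 = 256 ≡ 256 (mod 1247)
4^8 ≡ 256^2 = 65536 ≡ 692 (mod 1247)
4^16 ≡ 692^2 = 478864 ≡ 16 (mod 1247)
4^32 ≡ 16^2 = 256 ≡ 256 (mod 1247)
4^64 ≡ 256^2 = 65536 ≡ 692 (mod 1247)
4^128 ≡ 692^2 = 478864 ≡ 16 (mod 1247)
4^256 ≡ 16^2 = 256 ≡ 256 (mod 1247)
4^512 ≡ 256^2 = 65536 ≡ 692 (mod 1247)
4^1024 ≡ 692^2 = 478864 ≡ 16 (mod 1247)
1246 = 1024 + 128 + 64 + 16 + 8 + 4 + 2 in binary powers of 2.
So 4^1246 ≡ 16 · 16 · 692 · 16 · 692 · 256 · 16 ≡ 1 (mod 1247).
Since the result is 1, base 4 gives no evidence that 1247 is composite.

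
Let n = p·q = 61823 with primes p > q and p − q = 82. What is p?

293

Since p = q + 82, we have 61823 = q(q + 82), so q² + 82q − 61823 = 0.
Discriminant: 82² + 4·61823 = 6724 + 247292 = 254016; √254016 = 504.
q = (−82 + 504)/2 = 211, and p = q + 82 = 293.
Check: 211 · 293 = 61823.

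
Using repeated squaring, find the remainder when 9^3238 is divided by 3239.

1352

9^1 ≡ 9 (mod 3239)
9^2 ≡ 9^2 = 81 ≡ 81 (mod 3239)
9^4 ≡ 81^2 = 6561 ≡ 83 (mod 3239)
9^8 ≡ 83^2 = 6889 ≡ 411 (mod 3239)
9^16 ≡ 411^2 = 168921 ≡ 493 (mod 3239)
9^32 ≡ 493^2 = 243049 ≡ 124 (mod 3239)
9^64 ≡ 124^2 = 15376 ≡ 2420 (mod 3239)
9^128 ≡ 2420^2 = 5856400 ≡ 288 (mod 3239)
9^256 ≡ 288^2 = 82944 ≡ 1969 (mod 3239)
9^512 ≡ 1969^2 = 3876961 ≡ 3117 (mod 3239)
9^1024 ≡ 3117^2 = 9715689 ≡ 1928 (mod 3239)
9^2048 ≡ 1928^2 = 3717184 ≡ 2051 (mod 3239)
3238 = 2048 + 1024 + 128 + 32 + 4 + 2 in binary powers of 2.
So 9^3238 ≡ 2051 · 1928 · 288 · 124 · 83 · 81 ≡ 1352 (mod 3239).
Since 1352 ≠ 1, base 9 is a Fermat witness: 3239 is composite.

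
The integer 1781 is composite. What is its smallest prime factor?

13

1781 is odd.
Digit sum 17, not divisible by 3.
Ends in 1: not divisible by 5.
7: 1781 = 7·254 + 3
11: 1781 = 11·161 + 10
13: 1781 = 13·137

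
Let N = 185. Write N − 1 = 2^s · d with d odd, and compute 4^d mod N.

185 − 1 = 184 = 2^3 · 23, so d = 23.
4^1 ≡ 4 (mod 185)
4^2 ≡ 4^2 = 16 ≡ 16 (mod 185)
4^4 ≡ 16^2 = 256 ≡ 71 (mod 185)
4^8 ≡ 71^2 = 5041 ≡ 46 (mod 185)
4^16 ≡ 46^2 = 2116 ≡ 81 (mod 185)
23 = 16 + 4 + 2 + 1 in binary powers of 2.
So 4^23 ≡ 81 · 71 · 16 · 4 ≡ 99 (mod 185).
Squaring chain: 99 → 181 → 16; never reaches −1, so base 4 is a Miller–Rabin witness that 185 is composite.

99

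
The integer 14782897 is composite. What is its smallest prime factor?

97

14782897 is odd.
Digit sum 46, not divisible by 3.
Ends in 7: not divisible by 5.
7: 14782897 = 7·2111842 + 3
11: 14782897 = 11·1343899 + 8
13: 14782897 = 13·1137145 + 12
17: 14782897 = 17·869582 + 3
19: 14782897 = 19·778047 + 4
23: 14782897 = 23·642734 + 15
29: 14782897 = 29·509755 + 2
31: 14782897 = 31·476867 + 20
37: 14782897 = 37·399537 + 28
41: 14782897 = 41·360558 + 19
43: 14782897 = 43·343788 + 13
47: 14782897 = 47·314529 + 34
53: 14782897 = 53·278922 + 31
59: 14782897 = 59·250557 + 34
61: 14782897 = 61·242342 + 35
67: 14782897 = 67·220640 + 17
71: 14782897 = 71·208209 + 58
73: 14782897 = 73·202505 + 32
79: 14782897 = 79·187125 + 22
83: 14782897 = 83·178107 + 16
89: 14782897 = 89·166099 + 86
97: 14782897 = 97·152401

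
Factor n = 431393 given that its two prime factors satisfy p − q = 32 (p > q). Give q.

Since p = q + 32, we have 431393 = q(q + 32), so q² + 32q − 431393 = 0.
Discriminant: 32² + 4·431393 = 1024 + 1725572 = 1726596; √1726596 = 1314.
q = (−32 + 1314)/2 = 641, and p = q + 32 = 673.
Check: 641 · 673 = 431393.

641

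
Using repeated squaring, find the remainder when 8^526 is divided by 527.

225

8^1 ≡ 8 (mod 527)
8^2 ≡ 8^2 = 64 ≡ 64 (mod 527)
8^4 ≡ 64^2 = 4096 ≡ 407 (mod 527)
8^8 ≡ 407^2 = 165649 ≡ 171 (mod 527)
8^16 ≡ 171^2 = 29241 ≡ 256 (mod 527)
8^32 ≡ 256^2 = 65536 ≡ 188 (mod 527)
8^64 ≡ 188^2 = 35344 ≡ 35 (mod 527)
8^128 ≡ 35^2 = 1225 ≡ 171 (mod 527)
8^256 ≡ 171^2 = 29241 ≡ 256 (mod 527)
8^512 ≡ 256^2 = 65536 ≡ 188 (mod 527)
526 = 512 + 8 + 4 + 2 in binary powers of 2.
So 8^526 ≡ 188 · 171 · 407 · 64 ≡ 225 (mod 527).
Since 225 ≠ 1, base 8 is a Fermat witness: 527 is composite.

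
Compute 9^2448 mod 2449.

1721

9^1 ≡ 9 (mod 2449)
9^2 ≡ 9^2 = 81 ≡ 81 (mod 2449)
9^4 ≡ 81^2 = 6561 ≡ 1663 (mod 2449)
9^8 ≡ 1663^2 = 2765569 ≡ 648 (mod 2449)
9^16 ≡ 648^2 = 419904 ≡ 1125 (mod 2449)
9^32 ≡ 1125^2 = 1265625 ≡ 1941 (mod 2449)
9^64 ≡ 1941^2 = 3767481 ≡ 919 (mod 2449)
9^128 ≡ 919^2 = 844561 ≡ 2105 (mod 2449)
9^256 ≡ 2105^2 = 4431025 ≡ 784 (mod 2449)
9^512 ≡ 784^2 = 614656 ≡ 2406 (mod 2449)
9^1024 ≡ 2406^2 = 5788836 ≡ 1849 (mod 2449)
9^2048 ≡ 1849^2 = 3418801 ≡ 2446 (mod 2449)
2448 = 2048 + 256 + 128 + 16 in binary powers of 2.
So 9^2448 ≡ 2446 · 784 · 2105 · 1125 ≡ 1721 (mod 2449).
Since 1721 ≠ 1, base 9 is a Fermat witness: 2449 is composite.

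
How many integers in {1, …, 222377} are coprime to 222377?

Factor: 222377 = 17 · 103 · 127.
φ(222377) = (17−1) · (103−1) · (127−1) = 16 · 102 · 126 = 205632.

205632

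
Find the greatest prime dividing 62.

31

62 = 2 · 31
31 is prime.
So 62 = 2 · 31; the largest prime factor is 31.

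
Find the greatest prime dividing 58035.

58035 = 3 · 19345
19345 = 5 · 3869
3869 = 53 · 73
73 is prime.
So 58035 = 3 · 5 · 53 · 73; the largest prime factor is 73.

73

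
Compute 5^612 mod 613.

1

5^1 ≡ 5 (mod 613)
5^2 ≡ 5^2 = 25 ≡ 25 (mod 613)
5^4 ≡ 25^2 = 625 ≡ 12 (mod 613)
5^8 ≡ 12^2 = 144 ≡ 144 (mod 613)
5^16 ≡ 144^2 = 20736 ≡ 507 (mod 613)
5^32 ≡ 507^2 = 257049 ≡ 202 (mod 613)
5^64 ≡ 202^2 = 40804 ≡ 346 (mod 613)
5^128 ≡ 346^2 = 119716 ≡ 181 (mod 613)
5^256 ≡ 181^2 = 32761 ≡ 272 (mod 613)
5^512 ≡ 272^2 = 73984 ≡ 424 (mod 613)
612 = 512 + 64 + 32 + 4 in binary powers of 2.
So 5^612 ≡ 424 · 346 · 202 · 12 ≡ 1 (mod 613).
Since the result is 1, base 5 gives no evidence that 613 is composite.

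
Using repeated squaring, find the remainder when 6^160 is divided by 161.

127

6^1 ≡ 6 (mod 161)
6^2 ≡ 6^2 = 36 ≡ 36 (mod 161)
6^4 ≡ 36^2 = 1296 ≡ 8 (mod 161)
6^8 ≡ 8^2 = 64 ≡ 64 (mod 161)
6^16 ≡ 64^2 = 4096 ≡ 71 (mod 161)
6^32 ≡ 71^2 = 5041 ≡ 50 (mod 161)
6^64 ≡ 50^2 = 2500 ≡ 85 (mod 161)
6^128 ≡ 85^2 = 7225 ≡ 141 (mod 161)
160 = 128 + 32 in binary powers of 2.
So 6^160 ≡ 141 · 50 ≡ 127 (mod 161).
Since 127 ≠ 1, base 6 is a Fermat witness: 161 is composite.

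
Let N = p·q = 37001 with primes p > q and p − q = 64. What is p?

Since p = q + 64, we have 37001 = q(q + 64), so q² + 64q − 37001 = 0.
Discriminant: 64² + 4·37001 = 4096 + 148004 = 152100; √152100 = 390.
q = (−64 + 390)/2 = 163, and p = q + 64 = 227.
Check: 163 · 227 = 37001.

227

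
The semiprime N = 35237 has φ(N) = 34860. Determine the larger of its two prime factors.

φ(n) = (p−1)(q−1) = n − (p+q) + 1, so p + q = 35237 − 34860 + 1 = 378.
p and q are the roots of t² − 378t + 35237 = 0.
Discriminant: 378² − 4·35237 = 142884 − 140948 = 1936; √1936 = 44.
q = (378 − 44)/2 = 167, p = (378 + 44)/2 = 211.
Check: 167 · 211 = 35237.

211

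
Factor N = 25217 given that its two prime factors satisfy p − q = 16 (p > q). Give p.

Since p = q + 16, we have 25217 = q(q + 16), so q² + 16q − 25217 = 0.
Discriminant: 16² + 4·25217 = 256 + 100868 = 101124; √101124 = 318.
q = (−16 + 318)/2 = 151, and p = q + 16 = 167.
Check: 151 · 167 = 25217.

167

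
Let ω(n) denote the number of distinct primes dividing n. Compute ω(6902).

6902 = 2 · 3451
3451 = 7 · 493
493 = 17 · 29
6902 = 2 · 7 · 17 · 29, which has 4 distinct prime factors.

4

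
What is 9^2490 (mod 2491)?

9^1 ≡ 9 (mod 2491)
9^2 ≡ 9^2 = 81 ≡ 81 (mod 2491)
9^4 ≡ 81^2 = 6561 ≡ 1579 (mod 2491)
9^8 ≡ 1579^2 = 2493241 ≡ 2241 (mod 2491)
9^16 ≡ 2241^2 = 5022081 ≡ 225 (mod 2491)
9^32 ≡ 225^2 = 50625 ≡ 805 (mod 2491)
9^64 ≡ 805^2 = 648025 ≡ 365 (mod 2491)
9^128 ≡ 365^2 = 133225 ≡ 1202 (mod 2491)
9^256 ≡ 1202^2 = 1444804 ≡ 24 (mod 2491)
9^512 ≡ 24^2 = 576 ≡ 576 (mod 2491)
9^1024 ≡ 576^2 = 331776 ≡ 473 (mod 2491)
9^2048 ≡ 473^2 = 223729 ≡ 2030 (mod 2491)
2490 = 2048 + 256 + 128 + 32 + 16 + 8 + 2 in binary powers of 2.
So 9^2490 ≡ 2030 · 24 · 1202 · 805 · 225 · 2241 · 81 ≡ 811 (mod 2491).
Since 811 ≠ 1, base 9 is a Fermat witness: 2491 is composite.

811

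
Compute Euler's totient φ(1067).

960

Factor: 1067 = 11 · 97.
φ(1067) = (11−1) · (97−1) = 10 · 96 = 960.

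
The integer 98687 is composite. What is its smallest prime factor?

29

98687 is odd.
Digit sum 38, not divisible by 3.
Ends in 7: not divisible by 5.
7: 98687 = 7·14098 + 1
11: 98687 = 11·8971 + 6
13: 98687 = 13·7591 + 4
17: 98687 = 17·5805 + 2
19: 98687 = 19·5194 + 1
23: 98687 = 23·4290 + 17
29: 98687 = 29·3403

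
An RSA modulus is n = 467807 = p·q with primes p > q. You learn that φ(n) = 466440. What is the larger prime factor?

φ(n) = (p−1)(q−1) = n − (p+q) + 1, so p + q = 467807 − 466440 + 1 = 1368.
p and q are the roots of t² − 1368t + 467807 = 0.
Discriminant: 1368² − 4·467807 = 1871424 − 1871228 = 196; √196 = 14.
q = (1368 − 14)/2 = 677, p = (1368 + 14)/2 = 691.
Check: 677 · 691 = 467807.

691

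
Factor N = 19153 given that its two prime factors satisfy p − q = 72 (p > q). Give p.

179

Since p = q + 72, we have 19153 = q(q + 72), so q² + 72q − 19153 = 0.
Discriminant: 72² + 4·19153 = 5184 + 76612 = 81796; √81796 = 286.
q = (−72 + 286)/2 = 107, and p = q + 72 = 179.
Check: 107 · 179 = 19153.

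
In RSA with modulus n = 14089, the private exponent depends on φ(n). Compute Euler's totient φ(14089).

13824

Factor: 14089 = 73 · 193.
φ(14089) = (73−1) · (193−1) = 72 · 192 = 13824.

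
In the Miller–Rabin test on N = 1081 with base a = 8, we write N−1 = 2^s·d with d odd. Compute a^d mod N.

1081 − 1 = 1080 = 2^3 · 135, so d = 135.
8^1 ≡ 8 (mod 1081)
8^2 ≡ 8^2 = 64 ≡ 64 (mod 1081)
8^4 ≡ 64^2 = 4096 ≡ 853 (mod 1081)
8^8 ≡ 853^2 = 727609 ≡ 96 (mod 1081)
8^16 ≡ 96^2 = 9216 ≡ 568 (mod 1081)
8^32 ≡ 568^2 = 322624 ≡ 486 (mod 1081)
8^64 ≡ 486^2 = 236196 ≡ 538 (mod 1081)
8^128 ≡ 538^2 = 289444 ≡ 817 (mod 1081)
135 = 128 + 4 + 2 + 1 in binary powers of 2.
So 8^135 ≡ 817 · 853 · 64 · 8 ≡ 75 (mod 1081).
Squaring chain: 75 → 220 → 836; never reaches −1, so base 8 is a Miller–Rabin witness that 1081 is composite.

75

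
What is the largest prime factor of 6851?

31

6851 = 13 · 527
527 = 17 · 31
31 is prime.
So 6851 = 13 · 17 · 31; the largest prime factor is 31.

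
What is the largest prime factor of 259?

37

259 = 7 · 37
37 is prime.
So 259 = 7 · 37; the largest prime factor is 37.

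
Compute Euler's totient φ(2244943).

2190240

Factor: 2244943 = 79 · 157 · 181.
φ(2244943) = (79−1) · (157−1) · (181−1) = 78 · 156 · 180 = 2190240.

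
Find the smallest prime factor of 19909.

43

19909 is odd.
Digit sum 28, not divisible by 3.
Ends in 9: not divisible by 5.
7: 19909 = 7·2844 + 1
11: 19909 = 11·1809 + 10
13: 19909 = 13·1531 + 6
17: 19909 = 17·1171 + 2
19: 19909 = 19·1047 + 16
23: 19909 = 23·865 + 14
29: 19909 = 29·686 + 15
31: 19909 = 31·642 + 7
37: 19909 = 37·538 + 3
41: 19909 = 41·485 + 24
43: 19909 = 43·463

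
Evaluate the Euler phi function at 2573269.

2509056

Factor: 2573269 = 67 · 193 · 199.
φ(2573269) = (67−1) · (193−1) · (199−1) = 66 · 192 · 198 = 2509056.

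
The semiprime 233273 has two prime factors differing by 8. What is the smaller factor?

479

Since p = q + 8, we have 233273 = q(q + 8), so q² + 8q − 233273 = 0.
Discriminant: 8² + 4·233273 = 64 + 933092 = 933156; √933156 = 966.
q = (−8 + 966)/2 = 479, and p = q + 8 = 487.
Check: 479 · 487 = 233273.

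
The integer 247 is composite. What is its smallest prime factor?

247 is odd.
Digit sum 13, not divisible by 3.
Ends in 7: not divisible by 5.
7: 247 = 7·35 + 2
11: 247 = 11·22 + 5
13: 247 = 13·19

13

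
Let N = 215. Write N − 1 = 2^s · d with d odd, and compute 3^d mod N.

215 − 1 = 214 = 2^1 · 107, so d = 107.
3^1 ≡ 3 (mod 215)
3^2 ≡ 3^2 = 9 ≡ 9 (mod 215)
3^4 ≡ 9^2 = 81 ≡ 81 (mod 215)
3^8 ≡ 81^2 = 6561 ≡ 111 (mod 215)
3^16 ≡ 111^2 = 12321 ≡ 66 (mod 215)
3^32 ≡ 66^2 = 4356 ≡ 56 (mod 215)
3^64 ≡ 56^2 = 3136 ≡ 126 (mod 215)
107 = 64 + 32 + 8 + 2 + 1 in binary powers of 2.
So 3^107 ≡ 126 · 56 · 111 · 9 · 3 ≡ 77 (mod 215).
Squaring chain: 77; never reaches −1, so base 3 is a Miller–Rabin witness that 215 is composite.

77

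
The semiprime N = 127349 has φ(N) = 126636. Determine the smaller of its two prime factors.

φ(n) = (p−1)(q−1) = n − (p+q) + 1, so p + q = 127349 − 126636 + 1 = 714.
p and q are the roots of t² − 714t + 127349 = 0.
Discriminant: 714² − 4·127349 = 509796 − 509396 = 400; √400 = 20.
q = (714 − 20)/2 = 347, p = (714 + 20)/2 = 367.
Check: 347 · 367 = 127349.

347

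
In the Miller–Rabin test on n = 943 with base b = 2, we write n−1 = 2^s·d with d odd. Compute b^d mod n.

121

943 − 1 = 942 = 2^1 · 471, so d = 471.
2^1 ≡ 2 (mod 943)
2^2 ≡ 2^2 = 4 ≡ 4 (mod 943)
2^4 ≡ 4^2 = 16 ≡ 16 (mod 943)
2^8 ≡ 16^2 = 256 ≡ 256 (mod 943)
2^16 ≡ 256^2 = 65536 ≡ 469 (mod 943)
2^32 ≡ 469^2 = 219961 ≡ 242 (mod 943)
2^64 ≡ 242^2 = 58564 ≡ 98 (mod 943)
2^128 ≡ 98^2 = 9604 ≡ 174 (mod 943)
2^256 ≡ 174^2 = 30276 ≡ 100 (mod 943)
471 = 256 + 128 + 64 + 16 + 4 + 2 + 1 in binary powers of 2.
So 2^471 ≡ 100 · 174 · 98 · 469 · 16 · 4 · 2 ≡ 121 (mod 943).
Squaring chain: 121; never reaches −1, so base 2 is a Miller–Rabin witness that 943 is composite.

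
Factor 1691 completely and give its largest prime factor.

1691 = 19 · 89
89 is prime.
So 1691 = 19 · 89; the largest prime factor is 89.

89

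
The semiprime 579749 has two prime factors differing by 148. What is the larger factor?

Since p = q + 148, we have 579749 = q(q + 148), so q² + 148q − 579749 = 0.
Discriminant: 148² + 4·579749 = 21904 + 2318996 = 2340900; √2340900 = 1530.
q = (−148 + 1530)/2 = 691, and p = q + 148 = 839.
Check: 691 · 839 = 579749.

839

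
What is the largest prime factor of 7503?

7503 = 3 · 2501
2501 = 41 · 61
61 is prime.
So 7503 = 3 · 41 · 61; the largest prime factor is 61.

61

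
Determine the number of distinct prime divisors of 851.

2

851 = 23 · 37
851 = 23 · 37, which has 2 distinct prime factors.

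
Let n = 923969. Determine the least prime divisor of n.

923969 is odd.
Digit sum 38, not divisible by 3.
Ends in 9: not divisible by 5.
7: 923969 = 7·131995 + 4
11: 923969 = 11·83997 + 2
13: 923969 = 13·71074 + 7
17: 923969 = 17·54351 + 2
19: 923969 = 19·48629 + 18
23: 923969 = 23·40172 + 13
29: 923969 = 29·31861

29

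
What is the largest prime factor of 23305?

79

23305 = 5 · 4661
4661 = 59 · 79
79 is prime.
So 23305 = 5 · 59 · 79; the largest prime factor is 79.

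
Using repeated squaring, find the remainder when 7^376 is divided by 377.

74

7^1 ≡ 7 (mod 377)
7^2 ≡ 7^2 = 49 ≡ 49 (mod 377)
7^4 ≡ 49^2 = 2401 ≡ 139 (mod 377)
7^8 ≡ 139^2 = 19321 ≡ 94 (mod 377)
7^16 ≡ 94^2 = 8836 ≡ 165 (mod 377)
7^32 ≡ 165^2 = 27225 ≡ 81 (mod 377)
7^64 ≡ 81^2 = 6561 ≡ 152 (mod 377)
7^128 ≡ 152^2 = 23104 ≡ 107 (mod 377)
7^256 ≡ 107^2 = 11449 ≡ 139 (mod 377)
376 = 256 + 64 + 32 + 16 + 8 in binary powers of 2.
So 7^376 ≡ 139 · 152 · 81 · 165 · 94 ≡ 74 (mod 377).
Since 74 ≠ 1, base 7 is a Fermat witness: 377 is composite.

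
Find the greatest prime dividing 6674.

6674 = 2 · 3337
3337 = 47 · 71
71 is prime.
So 6674 = 2 · 47 · 71; the largest prime factor is 71.

71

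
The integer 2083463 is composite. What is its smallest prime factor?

2083463 is odd.
Digit sum 26, not divisible by 3.
Ends in 3: not divisible by 5.
7: 2083463 = 7·297637 + 4
11: 2083463 = 11·189405 + 8
13: 2083463 = 13·160266 + 5
17: 2083463 = 17·122556 + 11
19: 2083463 = 19·109655 + 18
23: 2083463 = 23·90585 + 8
29: 2083463 = 29·71843 + 16
31: 2083463 = 31·67208 + 15
37: 2083463 = 37·56309 + 30
41: 2083463 = 41·50816 + 7
43: 2083463 = 43·48452 + 27
47: 2083463 = 47·44329

47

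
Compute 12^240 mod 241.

12^1 ≡ 12 (mod 241)
12^2 ≡ 12^2 = 144 ≡ 144 (mod 241)
12^4 ≡ 144^2 = 20736 ≡ 10 (mod 241)
12^8 ≡ 10^2 = 100 ≡ 100 (mod 241)
12^16 ≡ 100^2 = 10000 ≡ 119 (mod 241)
12^32 ≡ 119^2 = 14161 ≡ 183 (mod 241)
12^64 ≡ 183^2 = 33489 ≡ 231 (mod 241)
12^128 ≡ 231^2 = 53361 ≡ 100 (mod 241)
240 = 128 + 64 + 32 + 16 in binary powers of 2.
So 12^240 ≡ 100 · 231 · 183 · 119 ≡ 1 (mod 241).
Since the result is 1, base 12 gives no evidence that 241 is composite.

1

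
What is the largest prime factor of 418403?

418403 = 71 · 5893
5893 = 71 · 83
83 is prime.
So 418403 = 71^2 · 83; the largest prime factor is 83.

83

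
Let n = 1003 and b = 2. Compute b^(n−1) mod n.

2^1 ≡ 2 (mod 1003)
2^2 ≡ 2^2 = 4 ≡ 4 (mod 1003)
2^4 ≡ 4^2 = 16 ≡ 16 (mod 1003)
2^8 ≡ 16^2 = 256 ≡ 256 (mod 1003)
2^16 ≡ 256^2 = 65536 ≡ 341 (mod 1003)
2^32 ≡ 341^2 = 116281 ≡ 936 (mod 1003)
2^64 ≡ 936^2 = 876096 ≡ 477 (mod 1003)
2^128 ≡ 477^2 = 227529 ≡ 851 (mod 1003)
2^256 ≡ 851^2 = 724201 ≡ 35 (mod 1003)
2^512 ≡ 35^2 = 1225 ≡ 222 (mod 1003)
1002 = 512 + 256 + 128 + 64 + 32 + 8 + 2 in binary powers of 2.
So 2^1002 ≡ 222 · 35 · 851 · 477 · 936 · 256 · 4 ≡ 990 (mod 1003).
Since 990 ≠ 1, base 2 is a Fermat witness: 1003 is composite.

990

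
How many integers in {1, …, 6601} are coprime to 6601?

5280

Factor: 6601 = 7 · 23 · 41.
φ(6601) = (7−1) · (23−1) · (41−1) = 6 · 22 · 40 = 5280.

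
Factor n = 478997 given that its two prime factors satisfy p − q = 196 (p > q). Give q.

601

Since p = q + 196, we have 478997 = q(q + 196), so q² + 196q − 478997 = 0.
Discriminant: 196² + 4·478997 = 38416 + 1915988 = 1954404; √1954404 = 1398.
q = (−196 + 1398)/2 = 601, and p = q + 196 = 797.
Check: 601 · 797 = 478997.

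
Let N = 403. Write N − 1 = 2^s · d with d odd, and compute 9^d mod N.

287

403 − 1 = 402 = 2^1 · 201, so d = 201.
9^1 ≡ 9 (mod 403)
9^2 ≡ 9^2 = 81 ≡ 81 (mod 403)
9^4 ≡ 81^2 = 6561 ≡ 113 (mod 403)
9^8 ≡ 113^2 = 12769 ≡ 276 (mod 403)
9^16 ≡ 276^2 = 76176 ≡ 9 (mod 403)
9^32 ≡ 9^2 = 81 ≡ 81 (mod 403)
9^64 ≡ 81^2 = 6561 ≡ 113 (mod 403)
9^128 ≡ 113^2 = 12769 ≡ 276 (mod 403)
201 = 128 + 64 + 8 + 1 in binary powers of 2.
So 9^201 ≡ 276 · 113 · 276 · 9 ≡ 287 (mod 403).
Squaring chain: 287; never reaches −1, so base 9 is a Miller–Rabin witness that 403 is composite.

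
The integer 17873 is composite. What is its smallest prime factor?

17873 is odd.
Digit sum 26, not divisible by 3.
Ends in 3: not divisible by 5.
7: 17873 = 7·2553 + 2
11: 17873 = 11·1624 + 9
13: 17873 = 13·1374 + 11
17: 17873 = 17·1051 + 6
19: 17873 = 19·940 + 13
23: 17873 = 23·777 + 2
29: 17873 = 29·616 + 9
31: 17873 = 31·576 + 17
37: 17873 = 37·483 + 2
41: 17873 = 41·435 + 38
43: 17873 = 43·415 + 28
47: 17873 = 47·380 + 13
53: 17873 = 53·337 + 12
59: 17873 = 59·302 + 55
61: 17873 = 61·293

61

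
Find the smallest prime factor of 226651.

226651 is odd.
Digit sum 22, not divisible by 3.
Ends in 1: not divisible by 5.
7: 226651 = 7·32378 + 5
11: 226651 = 11·20604 + 7
13: 226651 = 13·17434 + 9
17: 226651 = 17·13332 + 7
19: 226651 = 19·11929

19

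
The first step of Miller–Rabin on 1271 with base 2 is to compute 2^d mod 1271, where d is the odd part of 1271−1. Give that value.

993

1271 − 1 = 1270 = 2^1 · 635, so d = 635.
2^1 ≡ 2 (mod 1271)
2^2 ≡ 2^2 = 4 ≡ 4 (mod 1271)
2^4 ≡ 4^2 = 16 ≡ 16 (mod 1271)
2^8 ≡ 16^2 = 256 ≡ 256 (mod 1271)
2^16 ≡ 256^2 = 65536 ≡ 715 (mod 1271)
2^32 ≡ 715^2 = 511225 ≡ 283 (mod 1271)
2^64 ≡ 283^2 = 80089 ≡ 16 (mod 1271)
2^128 ≡ 16^2 = 256 ≡ 256 (mod 1271)
2^256 ≡ 256^2 = 65536 ≡ 715 (mod 1271)
2^512 ≡ 715^2 = 511225 ≡ 283 (mod 1271)
635 = 512 + 64 + 32 + 16 + 8 + 2 + 1 in binary powers of 2.
So 2^635 ≡ 283 · 16 · 283 · 715 · 256 · 4 · 2 ≡ 993 (mod 1271).
Squaring chain: 993; never reaches −1, so base 2 is a Miller–Rabin witness that 1271 is composite.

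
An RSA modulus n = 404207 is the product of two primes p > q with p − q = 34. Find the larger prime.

653

Since p = q + 34, we have 404207 = q(q + 34), so q² + 34q − 404207 = 0.
Discriminant: 34² + 4·404207 = 1156 + 1616828 = 1617984; √1617984 = 1272.
q = (−34 + 1272)/2 = 619, and p = q + 34 = 653.
Check: 619 · 653 = 404207.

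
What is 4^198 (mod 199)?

4^1 ≡ 4 (mod 199)
4^2 ≡ 4^2 = 16 ≡ 16 (mod 199)
4^4 ≡ 16^2 = 256 ≡ 57 (mod 199)
4^8 ≡ 57^2 = 3249 ≡ 65 (mod 199)
4^16 ≡ 65^2 = 4225 ≡ 46 (mod 199)
4^32 ≡ 46^2 = 2116 ≡ 126 (mod 199)
4^64 ≡ 126^2 = 15876 ≡ 155 (mod 199)
4^128 ≡ 155^2 = 24025 ≡ 145 (mod 199)
198 = 128 + 64 + 4 + 2 in binary powers of 2.
So 4^198 ≡ 145 · 155 · 57 · 16 ≡ 1 (mod 199).
Since the result is 1, base 4 gives no evidence that 199 is composite.

1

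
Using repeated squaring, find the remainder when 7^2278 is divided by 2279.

982

7^1 ≡ 7 (mod 2279)
7^2 ≡ 7^2 = 49 ≡ 49 (mod 2279)
7^4 ≡ 49^2 = 2401 ≡ 122 (mod 2279)
7^8 ≡ 122^2 = 14884 ≡ 1210 (mod 2279)
7^16 ≡ 1210^2 = 1464100 ≡ 982 (mod 2279)
7^32 ≡ 982^2 = 964324 ≡ 307 (mod 2279)
7^64 ≡ 307^2 = 94249 ≡ 810 (mod 2279)
7^128 ≡ 810^2 = 656100 ≡ 2027 (mod 2279)
7^256 ≡ 2027^2 = 4108729 ≡ 1971 (mod 2279)
7^512 ≡ 1971^2 = 3884841 ≡ 1425 (mod 2279)
7^1024 ≡ 1425^2 = 2030625 ≡ 36 (mod 2279)
7^2048 ≡ 36^2 = 1296 ≡ 1296 (mod 2279)
2278 = 2048 + 128 + 64 + 32 + 4 + 2 in binary powers of 2.
So 7^2278 ≡ 1296 · 2027 · 810 · 307 · 122 · 49 ≡ 982 (mod 2279).
Since 982 ≠ 1, base 7 is a Fermat witness: 2279 is composite.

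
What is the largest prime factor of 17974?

17974 = 2 · 8987
8987 = 11 · 817
817 = 19 · 43
43 is prime.
So 17974 = 2 · 11 · 19 · 43; the largest prime factor is 43.

43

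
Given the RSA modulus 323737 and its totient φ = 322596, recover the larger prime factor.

φ(n) = (p−1)(q−1) = n − (p+q) + 1, so p + q = 323737 − 322596 + 1 = 1142.
p and q are the roots of t² − 1142t + 323737 = 0.
Discriminant: 1142² − 4·323737 = 1304164 − 1294948 = 9216; √9216 = 96.
q = (1142 − 96)/2 = 523, p = (1142 + 96)/2 = 619.
Check: 523 · 619 = 323737.

619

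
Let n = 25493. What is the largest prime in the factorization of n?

25493 = 13 · 1961
1961 = 37 · 53
53 is prime.
So 25493 = 13 · 37 · 53; the largest prime factor is 53.

53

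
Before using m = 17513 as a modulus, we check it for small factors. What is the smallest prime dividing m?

83

17513 is odd.
Digit sum 17, not divisible by 3.
Ends in 3: not divisible by 5.
7: 17513 = 7·2501 + 6
11: 17513 = 11·1592 + 1
13: 17513 = 13·1347 + 2
17: 17513 = 17·1030 + 3
19: 17513 = 19·921 + 14
23: 17513 = 23·761 + 10
29: 17513 = 29·603 + 26
31: 17513 = 31·564 + 29
37: 17513 = 37·473 + 12
41: 17513 = 41·427 + 6
43: 17513 = 43·407 + 12
47: 17513 = 47·372 + 29
53: 17513 = 53·330 + 23
59: 17513 = 59·296 + 49
61: 17513 = 61·287 + 6
67: 17513 = 67·261 + 26
71: 17513 = 71·246 + 47
73: 17513 = 73·239 + 66
79: 17513 = 79·221 + 54
83: 17513 = 83·211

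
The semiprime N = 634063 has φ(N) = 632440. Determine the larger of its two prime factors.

φ(n) = (p−1)(q−1) = n − (p+q) + 1, so p + q = 634063 − 632440 + 1 = 1624.
p and q are the roots of t² − 1624t + 634063 = 0.
Discriminant: 1624² − 4·634063 = 2637376 − 2536252 = 101124; √101124 = 318.
q = (1624 − 318)/2 = 653, p = (1624 + 318)/2 = 971.
Check: 653 · 971 = 634063.

971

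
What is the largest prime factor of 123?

41

123 = 3 · 41
41 is prime.
So 123 = 3 · 41; the largest prime factor is 41.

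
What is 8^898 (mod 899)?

760

8^1 ≡ 8 (mod 899)
8^2 ≡ 8^2 = 64 ≡ 64 (mod 899)
8^4 ≡ 64^2 = 4096 ≡ 500 (mod 899)
8^8 ≡ 500^2 = 250000 ≡ 78 (mod 899)
8^16 ≡ 78^2 = 6084 ≡ 690 (mod 899)
8^32 ≡ 690^2 = 476100 ≡ 529 (mod 899)
8^64 ≡ 529^2 = 279841 ≡ 252 (mod 899)
8^128 ≡ 252^2 = 63504 ≡ 574 (mod 899)
8^256 ≡ 574^2 = 329476 ≡ 442 (mod 899)
8^512 ≡ 442^2 = 195364 ≡ 281 (mod 899)
898 = 512 + 256 + 128 + 2 in binary powers of 2.
So 8^898 ≡ 281 · 442 · 574 · 64 ≡ 760 (mod 899).
Since 760 ≠ 1, base 8 is a Fermat witness: 899 is composite.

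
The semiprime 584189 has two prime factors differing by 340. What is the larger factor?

953

Since p = q + 340, we have 584189 = q(q + 340), so q² + 340q − 584189 = 0.
Discriminant: 340² + 4·584189 = 115600 + 2336756 = 2452356; √2452356 = 1566.
q = (−340 + 1566)/2 = 613, and p = q + 340 = 953.
Check: 613 · 953 = 584189.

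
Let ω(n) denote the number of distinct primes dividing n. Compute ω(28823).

28823 = 19 · 1517
1517 = 37 · 41
28823 = 19 · 37 · 41, which has 3 distinct prime factors.

3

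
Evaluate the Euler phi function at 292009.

270336

Factor: 292009 = 17 · 89 · 193.
φ(292009) = (17−1) · (89−1) · (193−1) = 16 · 88 · 192 = 270336.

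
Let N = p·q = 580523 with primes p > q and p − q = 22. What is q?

751

Since p = q + 22, we have 580523 = q(q + 22), so q² + 22q − 580523 = 0.
Discriminant: 22² + 4·580523 = 484 + 2322092 = 2322576; √2322576 = 1524.
q = (−22 + 1524)/2 = 751, and p = q + 22 = 773.
Check: 751 · 773 = 580523.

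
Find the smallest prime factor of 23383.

23383 is odd.
Digit sum 19, not divisible by 3.
Ends in 3: not divisible by 5.
7: 23383 = 7·3340 + 3
11: 23383 = 11·2125 + 8
13: 23383 = 13·1798 + 9
17: 23383 = 17·1375 + 8
19: 23383 = 19·1230 + 13
23: 23383 = 23·1016 + 15
29: 23383 = 29·806 + 9
31: 23383 = 31·754 + 9
37: 23383 = 37·631 + 36
41: 23383 = 41·570 + 13
43: 23383 = 43·543 + 34
47: 23383 = 47·497 + 24
53: 23383 = 53·441 + 10
59: 23383 = 59·396 + 19
61: 23383 = 61·383 + 20
67: 23383 = 67·349

67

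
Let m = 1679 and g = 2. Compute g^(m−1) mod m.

2^1 ≡ 2 (mod 1679)
2^2 ≡ 2^2 = 4 ≡ 4 (mod 1679)
2^4 ≡ 4^2 = 16 ≡ 16 (mod 1679)
2^8 ≡ 16^2 = 256 ≡ 256 (mod 1679)
2^16 ≡ 256^2 = 65536 ≡ 55 (mod 1679)
2^32 ≡ 55^2 = 3025 ≡ 1346 (mod 1679)
2^64 ≡ 1346^2 = 1811716 ≡ 75 (mod 1679)
2^128 ≡ 75^2 = 5625 ≡ 588 (mod 1679)
2^256 ≡ 588^2 = 345744 ≡ 1549 (mod 1679)
2^512 ≡ 1549^2 = 2399401 ≡ 110 (mod 1679)
2^1024 ≡ 110^2 = 12100 ≡ 347 (mod 1679)
1678 = 1024 + 512 + 128 + 8 + 4 + 2 in binary powers of 2.
So 2^1678 ≡ 347 · 110 · 588 · 256 · 16 · 4 ≡ 892 (mod 1679).
Since 892 ≠ 1, base 2 is a Fermat witness: 1679 is composite.

892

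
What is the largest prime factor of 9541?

9541 = 7 · 1363
1363 = 29 · 47
47 is prime.
So 9541 = 7 · 29 · 47; the largest prime factor is 47.

47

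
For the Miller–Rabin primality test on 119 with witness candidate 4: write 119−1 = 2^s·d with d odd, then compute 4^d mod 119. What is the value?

30

119 − 1 = 118 = 2^1 · 59, so d = 59.
4^1 ≡ 4 (mod 119)
4^2 ≡ 4^2 = 16 ≡ 16 (mod 119)
4^4 ≡ 16^2 = 256 ≡ 18 (mod 119)
4^8 ≡ 18^2 = 324 ≡ 86 (mod 119)
4^16 ≡ 86^2 = 7396 ≡ 18 (mod 119)
4^32 ≡ 18^2 = 324 ≡ 86 (mod 119)
59 = 32 + 16 + 8 + 2 + 1 in binary powers of 2.
So 4^59 ≡ 86 · 18 · 86 · 16 · 4 ≡ 30 (mod 119).
Squaring chain: 30; never reaches −1, so base 4 is a Miller–Rabin witness that 119 is composite.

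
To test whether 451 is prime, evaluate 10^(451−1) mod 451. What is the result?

1

10^1 ≡ 10 (mod 451)
10^2 ≡ 10^2 = 100 ≡ 100 (mod 451)
10^4 ≡ 100^2 = 10000 ≡ 78 (mod 451)
10^8 ≡ 78^2 = 6084 ≡ 221 (mod 451)
10^16 ≡ 221^2 = 48841 ≡ 133 (mod 451)
10^32 ≡ 133^2 = 17689 ≡ 100 (mod 451)
10^64 ≡ 100^2 = 10000 ≡ 78 (mod 451)
10^128 ≡ 78^2 = 6084 ≡ 221 (mod 451)
10^256 ≡ 221^2 = 48841 ≡ 133 (mod 451)
450 = 256 + 128 + 64 + 2 in binary powers of 2.
So 10^450 ≡ 133 · 221 · 78 · 100 ≡ 1 (mod 451).
Since the result is 1, base 10 gives no evidence that 451 is composite.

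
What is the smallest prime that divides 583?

583 is odd.
Digit sum 16, not divisible by 3.
Ends in 3: not divisible by 5.
7: 583 = 7·83 + 2
11: 583 = 11·53

11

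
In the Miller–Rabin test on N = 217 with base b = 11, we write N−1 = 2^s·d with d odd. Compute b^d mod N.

15

217 − 1 = 216 = 2^3 · 27, so d = 27.
11^1 ≡ 11 (mod 217)
11^2 ≡ 11^2 = 121 ≡ 121 (mod 217)
11^4 ≡ 121^2 = 14641 ≡ 102 (mod 217)
11^8 ≡ 102^2 = 10404 ≡ 205 (mod 217)
11^16 ≡ 205^2 = 42025 ≡ 144 (mod 217)
27 = 16 + 8 + 2 + 1 in binary powers of 2.
So 11^27 ≡ 144 · 205 · 121 · 11 ≡ 15 (mod 217).
Squaring chain: 15 → 8 → 64; never reaches −1, so base 11 is a Miller–Rabin witness that 217 is composite.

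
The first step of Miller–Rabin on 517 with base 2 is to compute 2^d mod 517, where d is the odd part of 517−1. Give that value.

517 − 1 = 516 = 2^2 · 129, so d = 129.
2^1 ≡ 2 (mod 517)
2^2 ≡ 2^2 = 4 ≡ 4 (mod 517)
2^4 ≡ 4^2 = 16 ≡ 16 (mod 517)
2^8 ≡ 16^2 = 256 ≡ 256 (mod 517)
2^16 ≡ 256^2 = 65536 ≡ 394 (mod 517)
2^32 ≡ 394^2 = 155236 ≡ 136 (mod 517)
2^64 ≡ 136^2 = 18496 ≡ 401 (mod 517)
2^128 ≡ 401^2 = 160801 ≡ 14 (mod 517)
129 = 128 + 1 in binary powers of 2.
So 2^129 ≡ 14 · 2 ≡ 28 (mod 517).
Squaring chain: 28 → 267; never reaches −1, so base 2 is a Miller–Rabin witness that 517 is composite.

28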